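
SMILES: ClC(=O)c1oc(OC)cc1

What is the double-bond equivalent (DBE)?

4

Molecular formula from the SMILES: C6H5ClO3.
DoU = (2C + 2 + N − H − X)/2 = (2·6 + 2 + 0 − 5 − 1)/2 = 8/2 = 4.
(Structurally: 1 ring(s) + 3 π bond(s) = 4.)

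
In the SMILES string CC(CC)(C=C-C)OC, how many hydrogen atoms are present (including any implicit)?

Hydrogens are implicit in SMILES; fill each atom to its normal valence:
  4 × C: 3 H each → 12
  2 × C: 1 H each → 2
  1 × C: 2 H
  1 × C: no H
  1 × O: no H
  Total hydrogens = 16.

16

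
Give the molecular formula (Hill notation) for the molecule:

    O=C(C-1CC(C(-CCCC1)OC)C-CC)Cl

Heavy atoms from the SMILES: 13 C, 1 Cl, 2 O.
Implicit hydrogens by atom environment:
  7 × C: 2 H each → 14
  3 × C: 1 H each → 3
  2 × C: 3 H each → 6
  2 × O: no H
  1 × C: no H
  1 × Cl: no H
  Total hydrogens = 23.
Molecular formula: C13H23ClO2

C13H23ClO2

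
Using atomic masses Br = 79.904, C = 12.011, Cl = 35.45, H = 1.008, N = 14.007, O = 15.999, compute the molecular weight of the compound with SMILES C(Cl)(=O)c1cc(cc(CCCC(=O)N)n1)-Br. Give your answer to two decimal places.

Molecular formula: C10H10BrClN2O2.
M = 1×79.904 + 10×12.011 + 1×35.45 + 10×1.008 + 2×14.007 + 2×15.999 = 305.56 g/mol.

305.56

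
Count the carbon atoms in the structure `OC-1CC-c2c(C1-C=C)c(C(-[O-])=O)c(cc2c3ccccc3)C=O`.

20

The symbol for carbon appears 20 times in the SMILES. Lowercase c denotes aromatic carbon and counts toward C.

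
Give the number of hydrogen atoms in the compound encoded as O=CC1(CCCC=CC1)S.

12

Hydrogens are implicit in SMILES; fill each atom to its normal valence:
  4 × C: 2 H each → 8
  3 × C: 1 H each → 3
  1 × C: no H
  1 × O: no H
  1 × S: 1 H
  Total hydrogens = 12.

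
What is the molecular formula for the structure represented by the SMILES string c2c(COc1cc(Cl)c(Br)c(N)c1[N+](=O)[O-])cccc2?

C13H10BrClN2O3

Heavy atoms from the SMILES: 1 Br, 13 C, 1 Cl, 2 N, 3 O.
Implicit hydrogens by atom environment:
  6 × C (aromatic): 1 H each → 6
  6 × C (aromatic): no H
  2 × O: no H
  1 × Br: no H
  1 × C: 2 H
  1 × Cl: no H
  1 × N: 2 H
  1 × N (charge +1): no H
  1 × O (charge -1): no H
  Total hydrogens = 10.
Molecular formula: C13H10BrClN2O3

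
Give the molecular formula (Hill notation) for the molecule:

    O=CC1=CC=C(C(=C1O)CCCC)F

C11H13FO2

Heavy atoms from the SMILES: 11 C, 1 F, 2 O.
Implicit hydrogens by atom environment:
  4 × C (aromatic): no H
  3 × C: 2 H each → 6
  2 × C (aromatic): 1 H each → 2
  1 × C: 3 H
  1 × C: 1 H
  1 × F: no H
  1 × O: 1 H
  1 × O: no H
  Total hydrogens = 13.
Molecular formula: C11H13FO2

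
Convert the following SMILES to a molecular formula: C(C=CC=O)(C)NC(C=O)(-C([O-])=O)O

C8H10NO5-

Heavy atoms from the SMILES: 8 C, 1 N, 5 O.
Implicit hydrogens by atom environment:
  5 × C: 1 H each → 5
  3 × O: no H
  2 × C: no H
  1 × C: 3 H
  1 × N: 1 H
  1 × O: 1 H
  1 × O (charge -1): no H
  Total hydrogens = 10.
Net charge -1.
Molecular formula: C8H10NO5-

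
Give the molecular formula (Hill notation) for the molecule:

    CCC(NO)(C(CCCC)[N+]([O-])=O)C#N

C9H17N3O3

Heavy atoms from the SMILES: 9 C, 3 N, 3 O.
Implicit hydrogens by atom environment:
  4 × C: 2 H each → 8
  2 × C: 3 H each → 6
  2 × C: no H
  1 × C: 1 H
  1 × N: 1 H
  1 × N (charge +1): no H
  1 × N: no H
  1 × O: 1 H
  1 × O: no H
  1 × O (charge -1): no H
  Total hydrogens = 17.
Molecular formula: C9H17N3O3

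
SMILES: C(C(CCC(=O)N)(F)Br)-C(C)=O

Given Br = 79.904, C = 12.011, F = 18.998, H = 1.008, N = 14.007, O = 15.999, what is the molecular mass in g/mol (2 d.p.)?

Molecular formula: C7H11BrFNO2.
M = 1×79.904 + 7×12.011 + 1×18.998 + 11×1.008 + 1×14.007 + 2×15.999 = 240.07 g/mol.

240.07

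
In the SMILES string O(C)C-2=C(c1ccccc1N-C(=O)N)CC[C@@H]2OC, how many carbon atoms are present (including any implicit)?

14

The symbol for carbon appears 14 times in the SMILES. Lowercase c denotes aromatic carbon and counts toward C.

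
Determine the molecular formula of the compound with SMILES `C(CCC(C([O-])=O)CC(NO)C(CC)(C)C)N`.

C12H25N2O3-

Heavy atoms from the SMILES: 12 C, 2 N, 3 O.
Implicit hydrogens by atom environment:
  5 × C: 2 H each → 10
  3 × C: 3 H each → 9
  2 × C: 1 H each → 2
  2 × C: no H
  1 × N: 2 H
  1 × N: 1 H
  1 × O: 1 H
  1 × O: no H
  1 × O (charge -1): no H
  Total hydrogens = 25.
Net charge -1.
Molecular formula: C12H25N2O3-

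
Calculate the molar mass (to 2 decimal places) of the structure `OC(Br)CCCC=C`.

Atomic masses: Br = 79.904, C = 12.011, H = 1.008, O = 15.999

179.06

Molecular formula: C6H11BrO.
M = 1×79.904 + 6×12.011 + 11×1.008 + 1×15.999 = 179.06 g/mol.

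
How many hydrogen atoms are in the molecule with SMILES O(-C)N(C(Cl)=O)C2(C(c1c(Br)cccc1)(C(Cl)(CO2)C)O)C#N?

Hydrogens are implicit in SMILES; fill each atom to its normal valence:
  5 × C: no H
  4 × C (aromatic): 1 H each → 4
  3 × O: no H
  2 × C: 3 H each → 6
  2 × C (aromatic): no H
  2 × Cl: no H
  2 × N: no H
  1 × Br: no H
  1 × C: 2 H
  1 × O: 1 H
  Total hydrogens = 13.

13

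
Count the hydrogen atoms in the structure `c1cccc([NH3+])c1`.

8

Hydrogens are implicit in SMILES; fill each atom to its normal valence:
  5 × C (aromatic): 1 H each → 5
  1 × C (aromatic): no H
  1 × N (charge +1): 3 H
  Total hydrogens = 8.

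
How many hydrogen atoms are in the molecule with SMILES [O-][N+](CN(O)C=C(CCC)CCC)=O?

18

Hydrogens are implicit in SMILES; fill each atom to its normal valence:
  5 × C: 2 H each → 10
  2 × C: 3 H each → 6
  1 × C: 1 H
  1 × C: no H
  1 × N: no H
  1 × N (charge +1): no H
  1 × O: 1 H
  1 × O: no H
  1 × O (charge -1): no H
  Total hydrogens = 18.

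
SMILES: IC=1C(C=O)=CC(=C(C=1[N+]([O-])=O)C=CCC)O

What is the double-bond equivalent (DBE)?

7

Molecular formula from the SMILES: C11H10INO4.
DoU = (2C + 2 + N − H − X)/2 = (2·11 + 2 + 1 − 10 − 1)/2 = 14/2 = 7.
(Structurally: 1 ring(s) + 6 π bond(s) = 7.)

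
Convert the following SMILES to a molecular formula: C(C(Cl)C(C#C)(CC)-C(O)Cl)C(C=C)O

C11H16Cl2O2

Heavy atoms from the SMILES: 11 C, 2 Cl, 2 O.
Implicit hydrogens by atom environment:
  5 × C: 1 H each → 5
  3 × C: 2 H each → 6
  2 × C: no H
  2 × Cl: no H
  2 × O: 1 H each → 2
  1 × C: 3 H
  Total hydrogens = 16.
Molecular formula: C11H16Cl2O2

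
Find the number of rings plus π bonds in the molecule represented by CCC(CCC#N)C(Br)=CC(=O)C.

4

Molecular formula from the SMILES: C10H14BrNO.
DoU = (2C + 2 + N − H − X)/2 = (2·10 + 2 + 1 − 14 − 1)/2 = 8/2 = 4.
(Structurally: 0 ring(s) + 4 π bond(s) = 4.)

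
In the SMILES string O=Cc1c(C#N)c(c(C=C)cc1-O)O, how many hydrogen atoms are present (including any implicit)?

7

Hydrogens are implicit in SMILES; fill each atom to its normal valence:
  5 × C (aromatic): no H
  2 × C: 1 H each → 2
  2 × O: 1 H each → 2
  1 × C: 2 H
  1 × C (aromatic): 1 H
  1 × C: no H
  1 × N: no H
  1 × O: no H
  Total hydrogens = 7.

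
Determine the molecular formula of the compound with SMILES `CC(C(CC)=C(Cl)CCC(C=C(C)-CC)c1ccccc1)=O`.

Heavy atoms from the SMILES: 20 C, 1 Cl, 1 O.
Implicit hydrogens by atom environment:
  5 × C (aromatic): 1 H each → 5
  4 × C: 3 H each → 12
  4 × C: 2 H each → 8
  4 × C: no H
  2 × C: 1 H each → 2
  1 × C (aromatic): no H
  1 × Cl: no H
  1 × O: no H
  Total hydrogens = 27.
Molecular formula: C20H27ClO

C20H27ClO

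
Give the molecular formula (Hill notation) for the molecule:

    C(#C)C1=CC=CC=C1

Heavy atoms from the SMILES: 8 C.
Implicit hydrogens by atom environment:
  5 × C (aromatic): 1 H each → 5
  1 × C: 1 H
  1 × C (aromatic): no H
  1 × C: no H
  Total hydrogens = 6.
Molecular formula: C8H6

C8H6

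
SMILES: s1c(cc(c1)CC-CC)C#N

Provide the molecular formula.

C9H11NS

Heavy atoms from the SMILES: 9 C, 1 N, 1 S.
Implicit hydrogens by atom environment:
  3 × C: 2 H each → 6
  2 × C (aromatic): 1 H each → 2
  2 × C (aromatic): no H
  1 × C: 3 H
  1 × C: no H
  1 × N: no H
  1 × S (aromatic): no H
  Total hydrogens = 11.
Molecular formula: C9H11NS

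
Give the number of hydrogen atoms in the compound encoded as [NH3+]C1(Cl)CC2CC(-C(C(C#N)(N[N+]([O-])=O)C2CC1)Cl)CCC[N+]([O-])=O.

Hydrogens are implicit in SMILES; fill each atom to its normal valence:
  7 × C: 2 H each → 14
  4 × C: 1 H each → 4
  3 × C: no H
  2 × Cl: no H
  2 × N (charge +1): no H
  2 × O: no H
  2 × O (charge -1): no H
  1 × N (charge +1): 3 H
  1 × N: 1 H
  1 × N: no H
  Total hydrogens = 22.

22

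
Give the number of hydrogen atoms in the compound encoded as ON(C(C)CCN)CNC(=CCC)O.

Hydrogens are implicit in SMILES; fill each atom to its normal valence:
  4 × C: 2 H each → 8
  2 × C: 3 H each → 6
  2 × C: 1 H each → 2
  2 × O: 1 H each → 2
  1 × C: no H
  1 × N: 2 H
  1 × N: 1 H
  1 × N: no H
  Total hydrogens = 21.

21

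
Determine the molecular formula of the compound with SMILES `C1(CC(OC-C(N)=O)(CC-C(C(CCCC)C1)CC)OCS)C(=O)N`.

C18H34N2O4S

Heavy atoms from the SMILES: 18 C, 2 N, 4 O, 1 S.
Implicit hydrogens by atom environment:
  10 × C: 2 H each → 20
  4 × O: no H
  3 × C: 1 H each → 3
  3 × C: no H
  2 × C: 3 H each → 6
  2 × N: 2 H each → 4
  1 × S: 1 H
  Total hydrogens = 34.
Molecular formula: C18H34N2O4S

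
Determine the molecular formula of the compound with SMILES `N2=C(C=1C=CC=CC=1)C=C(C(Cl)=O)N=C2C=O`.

Heavy atoms from the SMILES: 12 C, 1 Cl, 2 N, 2 O.
Implicit hydrogens by atom environment:
  6 × C (aromatic): 1 H each → 6
  4 × C (aromatic): no H
  2 × N (aromatic): no H
  2 × O: no H
  1 × C: 1 H
  1 × C: no H
  1 × Cl: no H
  Total hydrogens = 7.
Molecular formula: C12H7ClN2O2

C12H7ClN2O2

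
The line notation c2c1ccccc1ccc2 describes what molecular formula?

C10H8

Heavy atoms from the SMILES: 10 C.
Implicit hydrogens by atom environment:
  8 × C (aromatic): 1 H each → 8
  2 × C (aromatic): no H
  Total hydrogens = 8.
Molecular formula: C10H8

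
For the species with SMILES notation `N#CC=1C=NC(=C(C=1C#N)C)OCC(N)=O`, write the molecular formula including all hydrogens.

Heavy atoms from the SMILES: 10 C, 4 N, 2 O.
Implicit hydrogens by atom environment:
  4 × C (aromatic): no H
  3 × C: no H
  2 × N: no H
  2 × O: no H
  1 × C: 3 H
  1 × C: 2 H
  1 × C (aromatic): 1 H
  1 × N: 2 H
  1 × N (aromatic): no H
  Total hydrogens = 8.
Molecular formula: C10H8N4O2

C10H8N4O2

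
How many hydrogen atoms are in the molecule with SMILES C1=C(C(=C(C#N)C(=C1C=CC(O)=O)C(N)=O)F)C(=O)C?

9

Hydrogens are implicit in SMILES; fill each atom to its normal valence:
  5 × C (aromatic): no H
  4 × C: no H
  3 × O: no H
  2 × C: 1 H each → 2
  1 × C: 3 H
  1 × C (aromatic): 1 H
  1 × F: no H
  1 × N: 2 H
  1 × N: no H
  1 × O: 1 H
  Total hydrogens = 9.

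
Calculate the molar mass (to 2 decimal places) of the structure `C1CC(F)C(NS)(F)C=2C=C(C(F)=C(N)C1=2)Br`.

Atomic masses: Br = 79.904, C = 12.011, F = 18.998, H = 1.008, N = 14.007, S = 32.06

Molecular formula: C10H10BrF3N2S.
M = 1×79.904 + 10×12.011 + 3×18.998 + 10×1.008 + 2×14.007 + 1×32.06 = 327.16 g/mol.

327.16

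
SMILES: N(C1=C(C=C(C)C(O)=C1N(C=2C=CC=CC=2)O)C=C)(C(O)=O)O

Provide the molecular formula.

C16H16N2O5

Heavy atoms from the SMILES: 16 C, 2 N, 5 O.
Implicit hydrogens by atom environment:
  6 × C (aromatic): 1 H each → 6
  6 × C (aromatic): no H
  4 × O: 1 H each → 4
  2 × N: no H
  1 × C: 3 H
  1 × C: 2 H
  1 × C: 1 H
  1 × C: no H
  1 × O: no H
  Total hydrogens = 16.
Molecular formula: C16H16N2O5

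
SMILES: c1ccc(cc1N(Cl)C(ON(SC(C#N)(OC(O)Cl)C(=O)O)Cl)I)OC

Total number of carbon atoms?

The symbol for carbon appears 12 times in the SMILES. Lowercase c denotes aromatic carbon and counts toward C.

12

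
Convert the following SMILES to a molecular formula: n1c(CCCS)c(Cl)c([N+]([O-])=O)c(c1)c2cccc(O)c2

Heavy atoms from the SMILES: 14 C, 1 Cl, 2 N, 3 O, 1 S.
Implicit hydrogens by atom environment:
  6 × C (aromatic): no H
  5 × C (aromatic): 1 H each → 5
  3 × C: 2 H each → 6
  1 × Cl: no H
  1 × N (aromatic): no H
  1 × N (charge +1): no H
  1 × O: 1 H
  1 × O: no H
  1 × O (charge -1): no H
  1 × S: 1 H
  Total hydrogens = 13.
Molecular formula: C14H13ClN2O3S

C14H13ClN2O3S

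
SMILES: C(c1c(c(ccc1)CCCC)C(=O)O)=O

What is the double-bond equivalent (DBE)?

6

Molecular formula from the SMILES: C12H14O3.
DoU = (2C + 2 + N − H − X)/2 = (2·12 + 2 + 0 − 14 − 0)/2 = 12/2 = 6.
(Structurally: 1 ring(s) + 5 π bond(s) = 6.)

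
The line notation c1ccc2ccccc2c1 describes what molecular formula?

C10H8

Heavy atoms from the SMILES: 10 C.
Implicit hydrogens by atom environment:
  8 × C (aromatic): 1 H each → 8
  2 × C (aromatic): no H
  Total hydrogens = 8.
Molecular formula: C10H8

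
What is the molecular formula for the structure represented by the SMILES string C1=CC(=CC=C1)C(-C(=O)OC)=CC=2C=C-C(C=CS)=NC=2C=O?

Heavy atoms from the SMILES: 18 C, 1 N, 3 O, 1 S.
Implicit hydrogens by atom environment:
  7 × C (aromatic): 1 H each → 7
  4 × C: 1 H each → 4
  4 × C (aromatic): no H
  3 × O: no H
  2 × C: no H
  1 × C: 3 H
  1 × N (aromatic): no H
  1 × S: 1 H
  Total hydrogens = 15.
Molecular formula: C18H15NO3S

C18H15NO3S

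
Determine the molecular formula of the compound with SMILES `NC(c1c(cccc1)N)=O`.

C7H8N2O

Heavy atoms from the SMILES: 7 C, 2 N, 1 O.
Implicit hydrogens by atom environment:
  4 × C (aromatic): 1 H each → 4
  2 × C (aromatic): no H
  2 × N: 2 H each → 4
  1 × C: no H
  1 × O: no H
  Total hydrogens = 8.
Molecular formula: C7H8N2O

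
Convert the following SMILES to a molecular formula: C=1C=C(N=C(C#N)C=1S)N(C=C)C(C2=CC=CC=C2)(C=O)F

C16H12FN3OS

Heavy atoms from the SMILES: 16 C, 1 F, 3 N, 1 O, 1 S.
Implicit hydrogens by atom environment:
  7 × C (aromatic): 1 H each → 7
  4 × C (aromatic): no H
  2 × C: 1 H each → 2
  2 × C: no H
  2 × N: no H
  1 × C: 2 H
  1 × F: no H
  1 × N (aromatic): no H
  1 × O: no H
  1 × S: 1 H
  Total hydrogens = 12.
Molecular formula: C16H12FN3OS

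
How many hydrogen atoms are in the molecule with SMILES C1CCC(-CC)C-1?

Hydrogens are implicit in SMILES; fill each atom to its normal valence:
  5 × C: 2 H each → 10
  1 × C: 3 H
  1 × C: 1 H
  Total hydrogens = 14.

14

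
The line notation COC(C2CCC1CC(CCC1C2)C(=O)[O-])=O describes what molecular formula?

C13H19O4-

Heavy atoms from the SMILES: 13 C, 4 O.
Implicit hydrogens by atom environment:
  6 × C: 2 H each → 12
  4 × C: 1 H each → 4
  3 × O: no H
  2 × C: no H
  1 × C: 3 H
  1 × O (charge -1): no H
  Total hydrogens = 19.
Net charge -1.
Molecular formula: C13H19O4-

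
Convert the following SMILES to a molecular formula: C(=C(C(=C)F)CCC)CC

Heavy atoms from the SMILES: 9 C, 1 F.
Implicit hydrogens by atom environment:
  4 × C: 2 H each → 8
  2 × C: 3 H each → 6
  2 × C: no H
  1 × C: 1 H
  1 × F: no H
  Total hydrogens = 15.
Molecular formula: C9H15F

C9H15F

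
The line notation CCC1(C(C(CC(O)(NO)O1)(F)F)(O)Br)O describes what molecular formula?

C7H12BrF2NO5

Heavy atoms from the SMILES: 1 Br, 7 C, 2 F, 1 N, 5 O.
Implicit hydrogens by atom environment:
  4 × C: no H
  4 × O: 1 H each → 4
  2 × C: 2 H each → 4
  2 × F: no H
  1 × Br: no H
  1 × C: 3 H
  1 × N: 1 H
  1 × O: no H
  Total hydrogens = 12.
Molecular formula: C7H12BrF2NO5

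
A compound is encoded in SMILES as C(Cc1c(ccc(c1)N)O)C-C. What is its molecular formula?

Heavy atoms from the SMILES: 10 C, 1 N, 1 O.
Implicit hydrogens by atom environment:
  3 × C: 2 H each → 6
  3 × C (aromatic): 1 H each → 3
  3 × C (aromatic): no H
  1 × C: 3 H
  1 × N: 2 H
  1 × O: 1 H
  Total hydrogens = 15.
Molecular formula: C10H15NO

C10H15NO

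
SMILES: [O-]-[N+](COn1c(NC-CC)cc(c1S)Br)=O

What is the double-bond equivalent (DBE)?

4

Molecular formula from the SMILES: C8H12BrN3O3S.
DoU = (2C + 2 + N − H − X)/2 = (2·8 + 2 + 3 − 12 − 1)/2 = 8/2 = 4.
(Structurally: 1 ring(s) + 3 π bond(s) = 4.)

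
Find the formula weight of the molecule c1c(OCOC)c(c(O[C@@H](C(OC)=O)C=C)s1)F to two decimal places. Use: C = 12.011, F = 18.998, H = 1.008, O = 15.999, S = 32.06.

276.28

Molecular formula: C11H13FO5S.
M = 11×12.011 + 1×18.998 + 13×1.008 + 5×15.999 + 1×32.06 = 276.28 g/mol.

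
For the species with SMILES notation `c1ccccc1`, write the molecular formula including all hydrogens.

C6H6

Heavy atoms from the SMILES: 6 C.
Implicit hydrogens by atom environment:
  6 × C (aromatic): 1 H each → 6
  Total hydrogens = 6.
Molecular formula: C6H6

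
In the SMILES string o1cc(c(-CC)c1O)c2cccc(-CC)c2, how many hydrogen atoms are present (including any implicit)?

16

Hydrogens are implicit in SMILES; fill each atom to its normal valence:
  5 × C (aromatic): 1 H each → 5
  5 × C (aromatic): no H
  2 × C: 3 H each → 6
  2 × C: 2 H each → 4
  1 × O: 1 H
  1 × O (aromatic): no H
  Total hydrogens = 16.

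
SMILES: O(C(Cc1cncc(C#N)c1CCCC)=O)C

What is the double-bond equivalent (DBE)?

Molecular formula from the SMILES: C13H16N2O2.
DoU = (2C + 2 + N − H − X)/2 = (2·13 + 2 + 2 − 16 − 0)/2 = 14/2 = 7.
(Structurally: 1 ring(s) + 6 π bond(s) = 7.)

7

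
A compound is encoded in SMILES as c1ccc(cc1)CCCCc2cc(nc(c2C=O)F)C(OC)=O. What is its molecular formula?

Heavy atoms from the SMILES: 18 C, 1 F, 1 N, 3 O.
Implicit hydrogens by atom environment:
  6 × C (aromatic): 1 H each → 6
  5 × C (aromatic): no H
  4 × C: 2 H each → 8
  3 × O: no H
  1 × C: 3 H
  1 × C: 1 H
  1 × C: no H
  1 × F: no H
  1 × N (aromatic): no H
  Total hydrogens = 18.
Molecular formula: C18H18FNO3

C18H18FNO3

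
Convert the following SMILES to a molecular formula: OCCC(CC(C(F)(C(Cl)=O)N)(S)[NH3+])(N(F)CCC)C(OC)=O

Heavy atoms from the SMILES: 12 C, 1 Cl, 2 F, 3 N, 4 O, 1 S.
Implicit hydrogens by atom environment:
  5 × C: 2 H each → 10
  5 × C: no H
  3 × O: no H
  2 × C: 3 H each → 6
  2 × F: no H
  1 × Cl: no H
  1 × N (charge +1): 3 H
  1 × N: 2 H
  1 × N: no H
  1 × O: 1 H
  1 × S: 1 H
  Total hydrogens = 23.
Net charge +1.
Molecular formula: C12H23ClF2N3O4S+

C12H23ClF2N3O4S+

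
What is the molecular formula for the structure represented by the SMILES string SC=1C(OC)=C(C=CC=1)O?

Heavy atoms from the SMILES: 7 C, 2 O, 1 S.
Implicit hydrogens by atom environment:
  3 × C (aromatic): 1 H each → 3
  3 × C (aromatic): no H
  1 × C: 3 H
  1 × O: 1 H
  1 × O: no H
  1 × S: 1 H
  Total hydrogens = 8.
Molecular formula: C7H8O2S

C7H8O2S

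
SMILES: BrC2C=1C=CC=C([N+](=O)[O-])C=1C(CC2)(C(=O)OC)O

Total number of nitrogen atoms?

The symbol for nitrogen appears 1 time in the SMILES.

1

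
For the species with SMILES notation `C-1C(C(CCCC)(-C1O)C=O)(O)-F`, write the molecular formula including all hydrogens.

Heavy atoms from the SMILES: 9 C, 1 F, 3 O.
Implicit hydrogens by atom environment:
  4 × C: 2 H each → 8
  2 × C: 1 H each → 2
  2 × C: no H
  2 × O: 1 H each → 2
  1 × C: 3 H
  1 × F: no H
  1 × O: no H
  Total hydrogens = 15.
Molecular formula: C9H15FO3

C9H15FO3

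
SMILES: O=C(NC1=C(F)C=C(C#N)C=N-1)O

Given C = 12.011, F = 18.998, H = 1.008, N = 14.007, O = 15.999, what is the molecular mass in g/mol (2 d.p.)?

181.13

Molecular formula: C7H4FN3O2.
M = 7×12.011 + 1×18.998 + 4×1.008 + 3×14.007 + 2×15.999 = 181.13 g/mol.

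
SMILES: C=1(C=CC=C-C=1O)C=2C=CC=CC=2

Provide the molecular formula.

C12H10O

Heavy atoms from the SMILES: 12 C, 1 O.
Implicit hydrogens by atom environment:
  9 × C (aromatic): 1 H each → 9
  3 × C (aromatic): no H
  1 × O: 1 H
  Total hydrogens = 10.
Molecular formula: C12H10O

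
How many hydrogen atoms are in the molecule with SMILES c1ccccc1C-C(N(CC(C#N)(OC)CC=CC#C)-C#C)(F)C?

21

Hydrogens are implicit in SMILES; fill each atom to its normal valence:
  5 × C (aromatic): 1 H each → 5
  5 × C: no H
  4 × C: 1 H each → 4
  3 × C: 2 H each → 6
  2 × C: 3 H each → 6
  2 × N: no H
  1 × C (aromatic): no H
  1 × F: no H
  1 × O: no H
  Total hydrogens = 21.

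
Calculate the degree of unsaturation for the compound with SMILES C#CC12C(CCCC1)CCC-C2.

4

Molecular formula from the SMILES: C12H18.
DoU = (2C + 2 + N − H − X)/2 = (2·12 + 2 + 0 − 18 − 0)/2 = 8/2 = 4.
(Structurally: 2 ring(s) + 2 π bond(s) = 4.)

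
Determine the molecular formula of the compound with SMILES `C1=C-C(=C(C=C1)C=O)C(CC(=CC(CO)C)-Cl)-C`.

C15H19ClO2

Heavy atoms from the SMILES: 15 C, 1 Cl, 2 O.
Implicit hydrogens by atom environment:
  4 × C: 1 H each → 4
  4 × C (aromatic): 1 H each → 4
  2 × C: 3 H each → 6
  2 × C: 2 H each → 4
  2 × C (aromatic): no H
  1 × C: no H
  1 × Cl: no H
  1 × O: 1 H
  1 × O: no H
  Total hydrogens = 19.
Molecular formula: C15H19ClO2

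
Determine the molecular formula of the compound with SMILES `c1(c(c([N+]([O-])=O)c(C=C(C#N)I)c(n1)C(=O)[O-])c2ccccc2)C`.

Heavy atoms from the SMILES: 16 C, 1 I, 3 N, 4 O.
Implicit hydrogens by atom environment:
  6 × C (aromatic): no H
  5 × C (aromatic): 1 H each → 5
  3 × C: no H
  2 × O: no H
  2 × O (charge -1): no H
  1 × C: 3 H
  1 × C: 1 H
  1 × I: no H
  1 × N (aromatic): no H
  1 × N (charge +1): no H
  1 × N: no H
  Total hydrogens = 9.
Net charge -1.
Molecular formula: C16H9IN3O4-

C16H9IN3O4-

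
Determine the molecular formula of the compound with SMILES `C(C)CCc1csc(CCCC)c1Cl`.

Heavy atoms from the SMILES: 12 C, 1 Cl, 1 S.
Implicit hydrogens by atom environment:
  6 × C: 2 H each → 12
  3 × C (aromatic): no H
  2 × C: 3 H each → 6
  1 × C (aromatic): 1 H
  1 × Cl: no H
  1 × S (aromatic): no H
  Total hydrogens = 19.
Molecular formula: C12H19ClS

C12H19ClS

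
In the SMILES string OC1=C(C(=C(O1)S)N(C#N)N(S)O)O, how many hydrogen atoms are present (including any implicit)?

Hydrogens are implicit in SMILES; fill each atom to its normal valence:
  4 × C (aromatic): no H
  3 × N: no H
  3 × O: 1 H each → 3
  2 × S: 1 H each → 2
  1 × C: no H
  1 × O (aromatic): no H
  Total hydrogens = 5.

5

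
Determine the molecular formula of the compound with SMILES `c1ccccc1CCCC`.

Heavy atoms from the SMILES: 10 C.
Implicit hydrogens by atom environment:
  5 × C (aromatic): 1 H each → 5
  3 × C: 2 H each → 6
  1 × C: 3 H
  1 × C (aromatic): no H
  Total hydrogens = 14.
Molecular formula: C10H14

C10H14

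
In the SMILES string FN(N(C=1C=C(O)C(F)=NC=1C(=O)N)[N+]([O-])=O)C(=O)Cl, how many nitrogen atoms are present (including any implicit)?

The symbol for nitrogen appears 5 times in the SMILES.

5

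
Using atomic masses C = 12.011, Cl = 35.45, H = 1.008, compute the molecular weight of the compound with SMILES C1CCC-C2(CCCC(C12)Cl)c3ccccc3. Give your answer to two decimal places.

Molecular formula: C16H21Cl.
M = 16×12.011 + 1×35.45 + 21×1.008 = 248.79 g/mol.

248.79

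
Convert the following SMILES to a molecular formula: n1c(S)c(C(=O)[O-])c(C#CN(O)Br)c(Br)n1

Heavy atoms from the SMILES: 2 Br, 7 C, 3 N, 3 O, 1 S.
Implicit hydrogens by atom environment:
  4 × C (aromatic): no H
  3 × C: no H
  2 × Br: no H
  2 × N (aromatic): no H
  1 × N: no H
  1 × O: 1 H
  1 × O: no H
  1 × O (charge -1): no H
  1 × S: 1 H
  Total hydrogens = 2.
Net charge -1.
Molecular formula: C7H2Br2N3O3S-

C7H2Br2N3O3S-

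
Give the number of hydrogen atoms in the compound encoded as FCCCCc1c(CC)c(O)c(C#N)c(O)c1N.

Hydrogens are implicit in SMILES; fill each atom to its normal valence:
  6 × C (aromatic): no H
  5 × C: 2 H each → 10
  2 × O: 1 H each → 2
  1 × C: 3 H
  1 × C: no H
  1 × F: no H
  1 × N: 2 H
  1 × N: no H
  Total hydrogens = 17.

17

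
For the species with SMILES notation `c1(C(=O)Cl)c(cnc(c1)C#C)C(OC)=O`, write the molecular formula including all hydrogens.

Heavy atoms from the SMILES: 10 C, 1 Cl, 1 N, 3 O.
Implicit hydrogens by atom environment:
  3 × C (aromatic): no H
  3 × C: no H
  3 × O: no H
  2 × C (aromatic): 1 H each → 2
  1 × C: 3 H
  1 × C: 1 H
  1 × Cl: no H
  1 × N (aromatic): no H
  Total hydrogens = 6.
Molecular formula: C10H6ClNO3

C10H6ClNO3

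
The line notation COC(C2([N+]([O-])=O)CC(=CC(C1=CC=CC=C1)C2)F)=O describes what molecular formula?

C14H14FNO4

Heavy atoms from the SMILES: 14 C, 1 F, 1 N, 4 O.
Implicit hydrogens by atom environment:
  5 × C (aromatic): 1 H each → 5
  3 × C: no H
  3 × O: no H
  2 × C: 2 H each → 4
  2 × C: 1 H each → 2
  1 × C: 3 H
  1 × C (aromatic): no H
  1 × F: no H
  1 × N (charge +1): no H
  1 × O (charge -1): no H
  Total hydrogens = 14.
Molecular formula: C14H14FNO4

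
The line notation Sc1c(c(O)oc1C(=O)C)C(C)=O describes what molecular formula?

C8H8O4S

Heavy atoms from the SMILES: 8 C, 4 O, 1 S.
Implicit hydrogens by atom environment:
  4 × C (aromatic): no H
  2 × C: 3 H each → 6
  2 × C: no H
  2 × O: no H
  1 × O: 1 H
  1 × O (aromatic): no H
  1 × S: 1 H
  Total hydrogens = 8.
Molecular formula: C8H8O4S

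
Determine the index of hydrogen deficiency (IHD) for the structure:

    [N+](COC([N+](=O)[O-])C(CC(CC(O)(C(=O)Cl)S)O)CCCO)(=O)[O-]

Molecular formula from the SMILES: C11H19ClN2O9S.
DoU = (2C + 2 + N − H − X)/2 = (2·11 + 2 + 2 − 19 − 1)/2 = 6/2 = 3.
(Structurally: 0 ring(s) + 3 π bond(s) = 3.)

3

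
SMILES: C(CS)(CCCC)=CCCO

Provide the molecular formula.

Heavy atoms from the SMILES: 9 C, 1 O, 1 S.
Implicit hydrogens by atom environment:
  6 × C: 2 H each → 12
  1 × C: 3 H
  1 × C: 1 H
  1 × C: no H
  1 × O: 1 H
  1 × S: 1 H
  Total hydrogens = 18.
Molecular formula: C9H18OS

C9H18OS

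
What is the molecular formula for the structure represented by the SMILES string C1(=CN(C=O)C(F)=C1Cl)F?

C5H2ClF2NO

Heavy atoms from the SMILES: 5 C, 1 Cl, 2 F, 1 N, 1 O.
Implicit hydrogens by atom environment:
  3 × C (aromatic): no H
  2 × F: no H
  1 × C (aromatic): 1 H
  1 × C: 1 H
  1 × Cl: no H
  1 × N (aromatic): no H
  1 × O: no H
  Total hydrogens = 2.
Molecular formula: C5H2ClF2NO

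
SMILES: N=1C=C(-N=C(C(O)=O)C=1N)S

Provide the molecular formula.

C5H5N3O2S

Heavy atoms from the SMILES: 5 C, 3 N, 2 O, 1 S.
Implicit hydrogens by atom environment:
  3 × C (aromatic): no H
  2 × N (aromatic): no H
  1 × C (aromatic): 1 H
  1 × C: no H
  1 × N: 2 H
  1 × O: 1 H
  1 × O: no H
  1 × S: 1 H
  Total hydrogens = 5.
Molecular formula: C5H5N3O2S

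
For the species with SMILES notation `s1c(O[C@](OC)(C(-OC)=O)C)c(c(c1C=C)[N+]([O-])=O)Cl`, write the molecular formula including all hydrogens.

C11H12ClNO6S

Heavy atoms from the SMILES: 11 C, 1 Cl, 1 N, 6 O, 1 S.
Implicit hydrogens by atom environment:
  5 × O: no H
  4 × C (aromatic): no H
  3 × C: 3 H each → 9
  2 × C: no H
  1 × C: 2 H
  1 × C: 1 H
  1 × Cl: no H
  1 × N (charge +1): no H
  1 × O (charge -1): no H
  1 × S (aromatic): no H
  Total hydrogens = 12.
Molecular formula: C11H12ClNO6S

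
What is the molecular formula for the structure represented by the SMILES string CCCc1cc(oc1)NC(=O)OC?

Heavy atoms from the SMILES: 9 C, 1 N, 3 O.
Implicit hydrogens by atom environment:
  2 × C: 3 H each → 6
  2 × C: 2 H each → 4
  2 × C (aromatic): 1 H each → 2
  2 × C (aromatic): no H
  2 × O: no H
  1 × C: no H
  1 × N: 1 H
  1 × O (aromatic): no H
  Total hydrogens = 13.
Molecular formula: C9H13NO3

C9H13NO3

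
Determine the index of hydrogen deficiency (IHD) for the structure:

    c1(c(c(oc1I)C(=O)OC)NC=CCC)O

Molecular formula from the SMILES: C10H12INO4.
DoU = (2C + 2 + N − H − X)/2 = (2·10 + 2 + 1 − 12 − 1)/2 = 10/2 = 5.
(Structurally: 1 ring(s) + 4 π bond(s) = 5.)

5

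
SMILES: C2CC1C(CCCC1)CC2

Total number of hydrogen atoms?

18

Hydrogens are implicit in SMILES; fill each atom to its normal valence:
  8 × C: 2 H each → 16
  2 × C: 1 H each → 2
  Total hydrogens = 18.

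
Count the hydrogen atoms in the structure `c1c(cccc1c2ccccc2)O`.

Hydrogens are implicit in SMILES; fill each atom to its normal valence:
  9 × C (aromatic): 1 H each → 9
  3 × C (aromatic): no H
  1 × O: 1 H
  Total hydrogens = 10.

10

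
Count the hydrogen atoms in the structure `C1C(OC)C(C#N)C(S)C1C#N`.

10

Hydrogens are implicit in SMILES; fill each atom to its normal valence:
  4 × C: 1 H each → 4
  2 × C: no H
  2 × N: no H
  1 × C: 3 H
  1 × C: 2 H
  1 × O: no H
  1 × S: 1 H
  Total hydrogens = 10.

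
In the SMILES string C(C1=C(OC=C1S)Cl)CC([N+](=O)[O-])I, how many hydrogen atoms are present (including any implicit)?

Hydrogens are implicit in SMILES; fill each atom to its normal valence:
  3 × C (aromatic): no H
  2 × C: 2 H each → 4
  1 × C (aromatic): 1 H
  1 × C: 1 H
  1 × Cl: no H
  1 × I: no H
  1 × N (charge +1): no H
  1 × O (aromatic): no H
  1 × O: no H
  1 × O (charge -1): no H
  1 × S: 1 H
  Total hydrogens = 7.

7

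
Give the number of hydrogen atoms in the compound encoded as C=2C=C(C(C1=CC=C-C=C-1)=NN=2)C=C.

10

Hydrogens are implicit in SMILES; fill each atom to its normal valence:
  7 × C (aromatic): 1 H each → 7
  3 × C (aromatic): no H
  2 × N (aromatic): no H
  1 × C: 2 H
  1 × C: 1 H
  Total hydrogens = 10.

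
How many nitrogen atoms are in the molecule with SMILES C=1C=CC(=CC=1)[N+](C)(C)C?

The symbol for nitrogen appears 1 time in the SMILES.

1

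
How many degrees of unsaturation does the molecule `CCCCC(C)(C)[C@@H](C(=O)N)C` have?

Molecular formula from the SMILES: C10H21NO.
DoU = (2C + 2 + N − H − X)/2 = (2·10 + 2 + 1 − 21 − 0)/2 = 2/2 = 1.
(Structurally: 0 ring(s) + 1 π bond(s) = 1.)

1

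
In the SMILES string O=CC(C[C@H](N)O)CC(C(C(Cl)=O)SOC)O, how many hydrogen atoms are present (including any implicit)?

16

Hydrogens are implicit in SMILES; fill each atom to its normal valence:
  5 × C: 1 H each → 5
  3 × O: no H
  2 × C: 2 H each → 4
  2 × O: 1 H each → 2
  1 × C: 3 H
  1 × C: no H
  1 × Cl: no H
  1 × N: 2 H
  1 × S: no H
  Total hydrogens = 16.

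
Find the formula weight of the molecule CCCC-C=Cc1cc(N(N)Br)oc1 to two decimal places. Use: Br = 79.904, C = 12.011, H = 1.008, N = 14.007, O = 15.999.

Molecular formula: C10H15BrN2O.
M = 1×79.904 + 10×12.011 + 15×1.008 + 2×14.007 + 1×15.999 = 259.15 g/mol.

259.15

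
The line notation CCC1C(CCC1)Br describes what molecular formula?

Heavy atoms from the SMILES: 1 Br, 7 C.
Implicit hydrogens by atom environment:
  4 × C: 2 H each → 8
  2 × C: 1 H each → 2
  1 × Br: no H
  1 × C: 3 H
  Total hydrogens = 13.
Molecular formula: C7H13Br

C7H13Br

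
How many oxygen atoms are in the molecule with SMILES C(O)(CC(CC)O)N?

2

The symbol for oxygen appears 2 times in the SMILES.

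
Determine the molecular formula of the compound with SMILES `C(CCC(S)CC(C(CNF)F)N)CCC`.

C11H24F2N2S

Heavy atoms from the SMILES: 11 C, 2 F, 2 N, 1 S.
Implicit hydrogens by atom environment:
  7 × C: 2 H each → 14
  3 × C: 1 H each → 3
  2 × F: no H
  1 × C: 3 H
  1 × N: 2 H
  1 × N: 1 H
  1 × S: 1 H
  Total hydrogens = 24.
Molecular formula: C11H24F2N2S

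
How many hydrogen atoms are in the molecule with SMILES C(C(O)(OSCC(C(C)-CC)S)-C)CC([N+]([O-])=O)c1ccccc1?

Hydrogens are implicit in SMILES; fill each atom to its normal valence:
  5 × C (aromatic): 1 H each → 5
  4 × C: 2 H each → 8
  3 × C: 3 H each → 9
  3 × C: 1 H each → 3
  2 × O: no H
  1 × C: no H
  1 × C (aromatic): no H
  1 × N (charge +1): no H
  1 × O: 1 H
  1 × O (charge -1): no H
  1 × S: 1 H
  1 × S: no H
  Total hydrogens = 27.

27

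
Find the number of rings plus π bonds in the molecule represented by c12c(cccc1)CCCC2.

Molecular formula from the SMILES: C10H12.
DoU = (2C + 2 + N − H − X)/2 = (2·10 + 2 + 0 − 12 − 0)/2 = 10/2 = 5.
(Structurally: 2 ring(s) + 3 π bond(s) = 5.)

5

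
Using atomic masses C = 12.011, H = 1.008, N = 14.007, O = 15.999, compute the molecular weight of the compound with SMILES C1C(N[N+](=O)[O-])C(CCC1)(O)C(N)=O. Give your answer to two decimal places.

203.20

Molecular formula: C7H13N3O4.
M = 7×12.011 + 13×1.008 + 3×14.007 + 4×15.999 = 203.20 g/mol.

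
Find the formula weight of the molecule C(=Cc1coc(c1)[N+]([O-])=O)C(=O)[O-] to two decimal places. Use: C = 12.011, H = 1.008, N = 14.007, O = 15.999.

Molecular formula: C7H4NO5-.
M = 7×12.011 + 4×1.008 + 1×14.007 + 5×15.999 = 182.11 g/mol.

182.11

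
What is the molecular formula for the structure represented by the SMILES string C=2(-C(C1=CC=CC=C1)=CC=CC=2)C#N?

C13H9N

Heavy atoms from the SMILES: 13 C, 1 N.
Implicit hydrogens by atom environment:
  9 × C (aromatic): 1 H each → 9
  3 × C (aromatic): no H
  1 × C: no H
  1 × N: no H
  Total hydrogens = 9.
Molecular formula: C13H9N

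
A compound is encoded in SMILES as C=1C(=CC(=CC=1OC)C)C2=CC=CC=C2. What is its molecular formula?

Heavy atoms from the SMILES: 14 C, 1 O.
Implicit hydrogens by atom environment:
  8 × C (aromatic): 1 H each → 8
  4 × C (aromatic): no H
  2 × C: 3 H each → 6
  1 × O: no H
  Total hydrogens = 14.
Molecular formula: C14H14O

C14H14O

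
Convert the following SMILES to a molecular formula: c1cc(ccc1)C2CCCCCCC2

C14H20

Heavy atoms from the SMILES: 14 C.
Implicit hydrogens by atom environment:
  7 × C: 2 H each → 14
  5 × C (aromatic): 1 H each → 5
  1 × C: 1 H
  1 × C (aromatic): no H
  Total hydrogens = 20.
Molecular formula: C14H20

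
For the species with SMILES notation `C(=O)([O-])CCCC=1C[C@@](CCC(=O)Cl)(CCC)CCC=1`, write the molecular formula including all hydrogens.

C16H24ClO3-

Heavy atoms from the SMILES: 16 C, 1 Cl, 3 O.
Implicit hydrogens by atom environment:
  10 × C: 2 H each → 20
  4 × C: no H
  2 × O: no H
  1 × C: 3 H
  1 × C: 1 H
  1 × Cl: no H
  1 × O (charge -1): no H
  Total hydrogens = 24.
Net charge -1.
Molecular formula: C16H24ClO3-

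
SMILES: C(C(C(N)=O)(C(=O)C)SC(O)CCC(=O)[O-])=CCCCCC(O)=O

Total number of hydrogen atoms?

Hydrogens are implicit in SMILES; fill each atom to its normal valence:
  6 × C: 2 H each → 12
  5 × C: no H
  4 × O: no H
  3 × C: 1 H each → 3
  2 × O: 1 H each → 2
  1 × C: 3 H
  1 × N: 2 H
  1 × O (charge -1): no H
  1 × S: no H
  Total hydrogens = 22.

22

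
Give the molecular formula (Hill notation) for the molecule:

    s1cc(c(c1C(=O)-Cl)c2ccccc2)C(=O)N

C12H8ClNO2S

Heavy atoms from the SMILES: 12 C, 1 Cl, 1 N, 2 O, 1 S.
Implicit hydrogens by atom environment:
  6 × C (aromatic): 1 H each → 6
  4 × C (aromatic): no H
  2 × C: no H
  2 × O: no H
  1 × Cl: no H
  1 × N: 2 H
  1 × S (aromatic): no H
  Total hydrogens = 8.
Molecular formula: C12H8ClNO2S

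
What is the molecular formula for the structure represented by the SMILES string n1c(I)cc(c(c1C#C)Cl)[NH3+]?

C7H5ClIN2+

Heavy atoms from the SMILES: 7 C, 1 Cl, 1 I, 2 N.
Implicit hydrogens by atom environment:
  4 × C (aromatic): no H
  1 × C (aromatic): 1 H
  1 × C: 1 H
  1 × C: no H
  1 × Cl: no H
  1 × I: no H
  1 × N (charge +1): 3 H
  1 × N (aromatic): no H
  Total hydrogens = 5.
Net charge +1.
Molecular formula: C7H5ClIN2+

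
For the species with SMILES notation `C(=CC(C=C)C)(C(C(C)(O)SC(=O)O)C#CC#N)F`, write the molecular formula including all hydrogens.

C13H14FNO3S

Heavy atoms from the SMILES: 13 C, 1 F, 1 N, 3 O, 1 S.
Implicit hydrogens by atom environment:
  6 × C: no H
  4 × C: 1 H each → 4
  2 × C: 3 H each → 6
  2 × O: 1 H each → 2
  1 × C: 2 H
  1 × F: no H
  1 × N: no H
  1 × O: no H
  1 × S: no H
  Total hydrogens = 14.
Molecular formula: C13H14FNO3S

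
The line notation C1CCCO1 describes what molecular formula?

Heavy atoms from the SMILES: 4 C, 1 O.
Implicit hydrogens by atom environment:
  4 × C: 2 H each → 8
  1 × O: no H
  Total hydrogens = 8.
Molecular formula: C4H8O

C4H8O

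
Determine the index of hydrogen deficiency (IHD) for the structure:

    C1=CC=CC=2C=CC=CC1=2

7

Molecular formula from the SMILES: C10H8.
DoU = (2C + 2 + N − H − X)/2 = (2·10 + 2 + 0 − 8 − 0)/2 = 14/2 = 7.
(Structurally: 2 ring(s) + 5 π bond(s) = 7.)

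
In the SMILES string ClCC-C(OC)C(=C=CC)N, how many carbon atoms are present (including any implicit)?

The symbol for carbon appears 8 times in the SMILES. (Cl is a single chlorine, not C + l.)

8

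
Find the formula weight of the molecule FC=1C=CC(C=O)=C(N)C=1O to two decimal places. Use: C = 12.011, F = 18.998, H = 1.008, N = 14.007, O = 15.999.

Molecular formula: C7H6FNO2.
M = 7×12.011 + 1×18.998 + 6×1.008 + 1×14.007 + 2×15.999 = 155.13 g/mol.

155.13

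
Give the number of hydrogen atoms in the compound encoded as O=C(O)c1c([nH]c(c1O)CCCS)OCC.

Hydrogens are implicit in SMILES; fill each atom to its normal valence:
  4 × C: 2 H each → 8
  4 × C (aromatic): no H
  2 × O: 1 H each → 2
  2 × O: no H
  1 × C: 3 H
  1 × C: no H
  1 × N (aromatic): 1 H
  1 × S: 1 H
  Total hydrogens = 15.

15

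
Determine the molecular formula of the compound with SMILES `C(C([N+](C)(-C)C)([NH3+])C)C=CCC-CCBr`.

[C12H27BrN2]2+

Heavy atoms from the SMILES: 1 Br, 12 C, 2 N.
Implicit hydrogens by atom environment:
  5 × C: 2 H each → 10
  4 × C: 3 H each → 12
  2 × C: 1 H each → 2
  1 × Br: no H
  1 × C: no H
  1 × N (charge +1): 3 H
  1 × N (charge +1): no H
  Total hydrogens = 27.
Net charge +2.
Molecular formula: [C12H27BrN2]2+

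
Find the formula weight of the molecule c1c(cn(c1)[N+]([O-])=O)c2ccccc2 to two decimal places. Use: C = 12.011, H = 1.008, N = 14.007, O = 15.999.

Molecular formula: C10H8N2O2.
M = 10×12.011 + 8×1.008 + 2×14.007 + 2×15.999 = 188.19 g/mol.

188.19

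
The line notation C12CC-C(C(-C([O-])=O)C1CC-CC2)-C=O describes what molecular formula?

Heavy atoms from the SMILES: 12 C, 3 O.
Implicit hydrogens by atom environment:
  6 × C: 2 H each → 12
  5 × C: 1 H each → 5
  2 × O: no H
  1 × C: no H
  1 × O (charge -1): no H
  Total hydrogens = 17.
Net charge -1.
Molecular formula: C12H17O3-

C12H17O3-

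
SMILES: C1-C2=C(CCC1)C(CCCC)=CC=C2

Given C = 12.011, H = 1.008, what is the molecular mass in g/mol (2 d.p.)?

Molecular formula: C14H20.
M = 14×12.011 + 20×1.008 = 188.31 g/mol.

188.31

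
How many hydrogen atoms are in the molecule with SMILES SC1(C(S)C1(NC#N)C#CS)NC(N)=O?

Hydrogens are implicit in SMILES; fill each atom to its normal valence:
  6 × C: no H
  3 × S: 1 H each → 3
  2 × N: 1 H each → 2
  1 × C: 1 H
  1 × N: 2 H
  1 × N: no H
  1 × O: no H
  Total hydrogens = 8.

8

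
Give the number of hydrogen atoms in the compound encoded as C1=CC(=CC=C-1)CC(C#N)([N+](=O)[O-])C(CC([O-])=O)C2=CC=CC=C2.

Hydrogens are implicit in SMILES; fill each atom to its normal valence:
  10 × C (aromatic): 1 H each → 10
  3 × C: no H
  2 × C: 2 H each → 4
  2 × C (aromatic): no H
  2 × O: no H
  2 × O (charge -1): no H
  1 × C: 1 H
  1 × N (charge +1): no H
  1 × N: no H
  Total hydrogens = 15.

15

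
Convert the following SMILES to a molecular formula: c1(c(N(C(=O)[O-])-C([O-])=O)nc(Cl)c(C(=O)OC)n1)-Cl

Heavy atoms from the SMILES: 8 C, 2 Cl, 3 N, 6 O.
Implicit hydrogens by atom environment:
  4 × C (aromatic): no H
  4 × O: no H
  3 × C: no H
  2 × Cl: no H
  2 × N (aromatic): no H
  2 × O (charge -1): no H
  1 × C: 3 H
  1 × N: no H
  Total hydrogens = 3.
Net charge -2.
Molecular formula: [C8H3Cl2N3O6]2-

[C8H3Cl2N3O6]2-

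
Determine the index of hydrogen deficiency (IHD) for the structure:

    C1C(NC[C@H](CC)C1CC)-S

1

Molecular formula from the SMILES: C9H19NS.
DoU = (2C + 2 + N − H − X)/2 = (2·9 + 2 + 1 − 19 − 0)/2 = 2/2 = 1.
(Structurally: 1 ring(s) + 0 π bond(s) = 1.)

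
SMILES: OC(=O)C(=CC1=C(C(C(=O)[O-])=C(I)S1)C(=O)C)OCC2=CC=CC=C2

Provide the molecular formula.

Heavy atoms from the SMILES: 17 C, 1 I, 6 O, 1 S.
Implicit hydrogens by atom environment:
  5 × C (aromatic): 1 H each → 5
  5 × C (aromatic): no H
  4 × C: no H
  4 × O: no H
  1 × C: 3 H
  1 × C: 2 H
  1 × C: 1 H
  1 × I: no H
  1 × O: 1 H
  1 × O (charge -1): no H
  1 × S (aromatic): no H
  Total hydrogens = 12.
Net charge -1.
Molecular formula: C17H12IO6S-

C17H12IO6S-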